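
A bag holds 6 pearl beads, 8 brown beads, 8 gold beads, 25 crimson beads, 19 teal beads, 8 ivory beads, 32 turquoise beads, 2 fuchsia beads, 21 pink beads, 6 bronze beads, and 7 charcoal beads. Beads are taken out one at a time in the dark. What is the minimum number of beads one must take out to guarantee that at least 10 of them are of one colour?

82

The 11 colours are the holes; the beads drawn are the pigeons.
To avoid 10 of any one colour, the worst case takes at most 9 of each colour, or every bead of a colour that has fewer than 9.
That gives 6 + 8 + 8 + 9 + 9 + 8 + 9 + 2 + 9 + 6 + 7 = 81 beads with no colour reaching 10.
The next bead forces some colour to 10, so 81 + 1 = 82.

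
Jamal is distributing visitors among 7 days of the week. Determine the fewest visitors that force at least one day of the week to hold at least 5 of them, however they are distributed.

With 28 visitors one could put exactly 4 in each of the 7 days of the week, and no day of the week would reach 5.
One more visitor must land in a day of the week that already has 4, giving it 5.
So 7 × 4 + 1 = 29 visitors are required.

29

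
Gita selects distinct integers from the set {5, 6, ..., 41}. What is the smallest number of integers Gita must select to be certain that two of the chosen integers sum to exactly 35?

Two chosen integers sum to 35 exactly when both halves of some pair {x, 35−x} with 5 ≤ x ≤ 35−x ≤ 30 are chosen — 13 such pairs.
The remaining 11 elements (those with no distinct partner in range) can never complete a 35-sum, so the worst case takes all of them and one from each pair: 11 + 13 = 24.
By pigeonhole, the 25th integer has to be the second member of some pair, so 24 + 1 = 25.

25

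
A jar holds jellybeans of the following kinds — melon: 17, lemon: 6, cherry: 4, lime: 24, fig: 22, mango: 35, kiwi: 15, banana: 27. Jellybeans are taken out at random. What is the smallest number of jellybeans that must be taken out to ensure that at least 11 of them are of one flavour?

By the pigeonhole principle, the 8 flavours are the holes; the jellybeans drawn are the pigeons.
To avoid 11 of any one flavour, the worst case takes at most 10 of each flavour, or every jellybean of a flavour that has fewer than 10.
That gives 10 + 6 + 4 + 10 + 10 + 10 + 10 + 10 = 70 jellybeans with no flavour reaching 11.
The next jellybean forces some flavour to 11, so 70 + 1 = 71.

71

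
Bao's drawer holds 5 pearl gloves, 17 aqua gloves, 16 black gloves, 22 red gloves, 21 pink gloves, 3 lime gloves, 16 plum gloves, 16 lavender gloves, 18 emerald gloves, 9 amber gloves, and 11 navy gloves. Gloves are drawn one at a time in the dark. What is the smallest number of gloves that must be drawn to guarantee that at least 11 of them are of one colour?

98

By the pigeonhole principle, the 11 colours are the holes; the gloves drawn are the pigeons.
To avoid 11 of any one colour, the worst case takes at most 10 of each colour, or every glove of a colour that has fewer than 10.
That gives 5 + 10 + 10 + 10 + 10 + 3 + 10 + 10 + 10 + 9 + 10 = 97 gloves with no colour reaching 11.
The next glove forces some colour to 11, so 97 + 1 = 98.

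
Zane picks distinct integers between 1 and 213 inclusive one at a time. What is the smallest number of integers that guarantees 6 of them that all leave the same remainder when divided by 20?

The 20 residue classes mod 20 are the pigeonholes.
With 100 integers one could put 5 in each residue class and have no class reach 6.
The 101st integer pushes some class to 6, so 20·5 + 1 = 101.

101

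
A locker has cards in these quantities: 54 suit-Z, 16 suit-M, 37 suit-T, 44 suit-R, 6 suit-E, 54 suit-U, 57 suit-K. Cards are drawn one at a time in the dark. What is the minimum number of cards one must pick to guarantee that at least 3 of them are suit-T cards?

In the worst case for collecting suit-T cards, every non-suit-T card comes out first.
There are 54 + 16 + 44 + 6 + 54 + 57 = 231 non-suit-T cards altogether.
After those, each further card must be suit-T, so 231 + 3 = 234 draws guarantee 3 suit-T cards.

234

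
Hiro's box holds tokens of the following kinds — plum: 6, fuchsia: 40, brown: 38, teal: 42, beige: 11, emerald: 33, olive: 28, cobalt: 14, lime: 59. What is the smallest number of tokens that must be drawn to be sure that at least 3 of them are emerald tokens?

In the worst case for collecting emerald tokens, every non-emerald token comes out first.
There are 6 + 40 + 38 + 42 + 11 + 28 + 14 + 59 = 238 non-emerald tokens altogether.
After those, each further token must be emerald, so 238 + 3 = 241 draws guarantee 3 emerald tokens.

241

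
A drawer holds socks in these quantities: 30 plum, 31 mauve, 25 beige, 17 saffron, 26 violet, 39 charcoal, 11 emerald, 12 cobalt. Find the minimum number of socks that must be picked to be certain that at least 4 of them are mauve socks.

In the worst case for collecting mauve socks, every non-mauve sock comes out first.
There are 30 + 25 + 17 + 26 + 39 + 11 + 12 = 160 non-mauve socks altogether.
After those, each further sock must be mauve, so 160 + 4 = 164 draws guarantee 4 mauve socks.

164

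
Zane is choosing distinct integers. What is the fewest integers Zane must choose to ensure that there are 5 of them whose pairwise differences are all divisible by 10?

Integers whose pairwise differences are multiples of 10 are exactly those sharing a remainder mod 10. Pigeonhole: the 10 residue classes mod 10 are the pigeonholes.
With 40 integers one could put 4 in each residue class and have no class reach 5.
The 41st integer pushes some class to 5, so 10·4 + 1 = 41.

41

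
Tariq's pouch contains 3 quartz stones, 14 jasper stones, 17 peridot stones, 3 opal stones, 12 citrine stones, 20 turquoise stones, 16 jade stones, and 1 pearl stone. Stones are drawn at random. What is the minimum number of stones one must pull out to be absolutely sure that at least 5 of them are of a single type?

By pigeonhole, the 8 types are the holes; the stones drawn are the pigeons.
To avoid 5 of any one type, the worst case takes at most 4 of each type, or every stone of a type that has fewer than 4.
That gives 3 + 4 + 4 + 3 + 4 + 4 + 4 + 1 = 27 stones with no type reaching 5.
The next stone forces some type to 5, so 27 + 1 = 28.

28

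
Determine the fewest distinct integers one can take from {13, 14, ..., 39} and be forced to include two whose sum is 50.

16

Group the elements by complementary pair {x, 50−x}: {13,37}, {14,36}, {15,35}, …, giving 12 two-element pairs, the single value 25 (it cannot pair with itself since the integers are distinct), and 2 integers whose partner 50−x falls outside [13,39].
Pigeonhole: treating each of those 15 groups as a pigeonhole, one can pick one integer per group — 15 integers — with no two summing to 50.
The 16th integer lands in an occupied pair, forcing a sum of 50.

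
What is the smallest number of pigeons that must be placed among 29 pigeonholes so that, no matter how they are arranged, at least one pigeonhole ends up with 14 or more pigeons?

378

With 377 pigeons one could put exactly 13 in each of the 29 pigeonholes, and no pigeonhole would reach 14.
By the pigeonhole principle, one more pigeon must land in a pigeonhole that already has 13, giving it 14.
So 29 × 13 + 1 = 378 pigeons are required.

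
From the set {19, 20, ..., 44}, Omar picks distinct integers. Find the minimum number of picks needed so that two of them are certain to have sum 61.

Group the elements by complementary pair {x, 61−x}: {19,42}, {20,41}, {21,40}, …, giving 12 two-element pairs and 2 integers whose partner 61−x falls outside [19,44].
By pigeonhole, treating each of those 14 groups as a pigeonhole, one can pick one integer per group — 14 integers — with no two summing to 61.
The 15th integer lands in an occupied pair, forcing a sum of 61.

15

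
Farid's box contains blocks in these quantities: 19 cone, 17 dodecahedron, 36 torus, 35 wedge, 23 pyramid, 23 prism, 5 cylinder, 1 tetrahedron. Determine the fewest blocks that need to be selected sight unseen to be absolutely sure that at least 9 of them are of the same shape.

Put each drawn block into a box by shape. The largest draw with every box below 9 takes min(count, 8) from each shape; shapes with fewer than 8 contribute all they have.
Σ min(cᵢ, 8) = 8 + 8 + 8 + 8 + 8 + 8 + 5 + 1 = 54.
Draw number 54 + 1 = 55 must push one box to 9.

55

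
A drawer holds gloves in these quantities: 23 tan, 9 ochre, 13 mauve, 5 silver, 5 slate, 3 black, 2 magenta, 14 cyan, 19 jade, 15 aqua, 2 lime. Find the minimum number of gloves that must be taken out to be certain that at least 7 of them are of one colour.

An adversary could hand out at most 6 gloves per colour (5 colours run out sooner): 6 + 6 + 6 + 5 + 5 + 3 + 2 + 6 + 6 + 6 + 2 = 53 gloves and still no colour has 7.
By the pigeonhole principle, one more glove lands in a colour already at 6, so 54 draws are enough and 53 are not.

54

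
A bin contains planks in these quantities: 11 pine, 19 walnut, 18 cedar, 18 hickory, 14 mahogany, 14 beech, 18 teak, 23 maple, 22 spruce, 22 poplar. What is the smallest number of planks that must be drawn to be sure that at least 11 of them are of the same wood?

101

Put each drawn plank into a box by wood. The largest draw with every box below 11 takes min(count, 10) from each wood.
Σ min(cᵢ, 10) = 10 + 10 + 10 + 10 + 10 + 10 + 10 + 10 + 10 + 10 = 100.
Draw number 100 + 1 = 101 must push one box to 11.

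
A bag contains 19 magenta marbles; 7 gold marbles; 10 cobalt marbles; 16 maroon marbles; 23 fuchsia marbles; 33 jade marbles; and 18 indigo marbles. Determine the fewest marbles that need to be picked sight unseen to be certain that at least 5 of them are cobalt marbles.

In the worst case for collecting cobalt marbles, every non-cobalt marble comes out first.
There are 19 + 7 + 16 + 23 + 33 + 18 = 116 non-cobalt marbles altogether.
After those, each further marble must be cobalt, so 116 + 5 = 121 draws guarantee 5 cobalt marbles.

121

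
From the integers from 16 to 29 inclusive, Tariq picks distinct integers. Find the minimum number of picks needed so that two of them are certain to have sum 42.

Group the elements by complementary pair {x, 42−x}: {16,26}, {17,25}, {18,24}, …, giving 5 two-element pairs; the single value 21 (it cannot pair with itself since the integers are distinct); and 3 integers whose partner 42−x falls outside [16,29].
By the pigeonhole principle, treating each of those 9 groups as a pigeonhole, one can pick one integer per group — 9 integers — with no two summing to 42.
The 10th integer lands in an occupied pair, forcing a sum of 42.

10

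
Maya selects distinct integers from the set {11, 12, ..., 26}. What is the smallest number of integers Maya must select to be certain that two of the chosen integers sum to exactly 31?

12

A set avoiding the sum 31 can contain at most one of each pair {x, 31−x}, plus the 6 elements whose complement lies outside the range.
The integers 16, …, 26 (11 of them) are such a set: any two sum to at least 16+17 = 33 > 31.
Any 12th integer completes one of the 5 pairs, so 12 choices force a sum of 31.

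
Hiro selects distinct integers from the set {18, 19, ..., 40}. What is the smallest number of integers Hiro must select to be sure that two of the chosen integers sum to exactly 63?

Two chosen integers sum to 63 exactly when both halves of some pair {x, 63−x} with 23 ≤ x ≤ 63−x ≤ 40 are chosen — 9 such pairs.
The remaining 5 elements (those with no distinct partner in range) can never complete a 63-sum, so the worst case takes all of them and one from each pair: 5 + 9 = 14.
The 15th integer has to be the second member of some pair, so 14 + 1 = 15.

15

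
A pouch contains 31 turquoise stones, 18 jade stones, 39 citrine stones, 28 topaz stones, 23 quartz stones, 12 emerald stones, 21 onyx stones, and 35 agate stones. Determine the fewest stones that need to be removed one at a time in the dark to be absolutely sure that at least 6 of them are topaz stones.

185

In the worst case for collecting topaz stones, every non-topaz stone comes out first.
There are 31 + 18 + 39 + 23 + 12 + 21 + 35 = 179 non-topaz stones altogether.
After those, each further stone must be topaz, so 179 + 6 = 185 draws guarantee 6 topaz stones.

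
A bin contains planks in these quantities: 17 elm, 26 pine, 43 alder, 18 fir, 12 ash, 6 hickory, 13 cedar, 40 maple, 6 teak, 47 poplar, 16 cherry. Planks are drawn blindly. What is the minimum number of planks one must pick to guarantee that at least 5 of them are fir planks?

231

In the worst case for collecting fir planks, every non-fir plank comes out first.
There are 17 + 26 + 43 + 12 + 6 + 13 + 40 + 6 + 47 + 16 = 226 non-fir planks altogether.
After those, each further plank must be fir, so 226 + 5 = 231 draws guarantee 5 fir planks.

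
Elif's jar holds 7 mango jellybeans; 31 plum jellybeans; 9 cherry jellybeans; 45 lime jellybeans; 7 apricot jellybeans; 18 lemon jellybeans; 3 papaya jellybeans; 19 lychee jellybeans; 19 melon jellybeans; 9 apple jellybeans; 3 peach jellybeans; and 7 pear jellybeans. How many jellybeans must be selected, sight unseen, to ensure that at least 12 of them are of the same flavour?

Pigeonhole: put each drawn jellybean into a box by flavour. The largest draw with every box below 12 takes min(count, 11) from each flavour; flavours with fewer than 11 contribute all they have.
Σ min(cᵢ, 11) = 7 + 11 + 9 + 11 + 7 + 11 + 3 + 11 + 11 + 9 + 3 + 7 = 100.
Draw number 100 + 1 = 101 must push one box to 12.

101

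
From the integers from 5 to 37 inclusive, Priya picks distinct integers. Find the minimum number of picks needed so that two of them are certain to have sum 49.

21

Group the elements by complementary pair {x, 49−x}: {12,37}, {13,36}, {14,35}, …, giving 13 two-element pairs and 7 integers whose partner 49−x falls outside [5,37].
Pigeonhole: treating each of those 20 groups as a pigeonhole, one can pick one integer per group — 20 integers — with no two summing to 49.
The 21st integer lands in an occupied pair, forcing a sum of 49.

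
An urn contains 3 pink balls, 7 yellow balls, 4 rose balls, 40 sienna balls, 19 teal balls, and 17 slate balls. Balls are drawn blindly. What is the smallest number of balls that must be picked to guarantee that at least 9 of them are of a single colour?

The 6 colours are the holes; the balls drawn are the pigeons.
To avoid 9 of any one colour, the worst case takes at most 8 of each colour, or every ball of a colour that has fewer than 8.
That gives 3 + 7 + 4 + 8 + 8 + 8 = 38 balls with no colour reaching 9.
The next ball forces some colour to 9, so 38 + 1 = 39.

39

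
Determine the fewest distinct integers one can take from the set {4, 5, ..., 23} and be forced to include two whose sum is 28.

Group the elements by complementary pair {x, 28−x}: {5,23}, {6,22}, {7,21}, …, giving 9 two-element pairs, the single value 14 (it cannot pair with itself since the integers are distinct), and 1 integer whose partner 28−x falls outside [4,23].
By pigeonhole, treating each of those 11 groups as a pigeonhole, one can pick one integer per group — 11 integers — with no two summing to 28.
The 12th integer lands in an occupied pair, forcing a sum of 28.

12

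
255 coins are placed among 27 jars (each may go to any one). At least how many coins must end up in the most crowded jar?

10

By the pigeonhole principle, the 27 jars are the holes and the 255 coins are the pigeons.
If every jar held at most 9 coins, the total would be at most 27 × 9 = 243, which is less than 255.
So some jar holds at least ⌈255/27⌉ = 10 coins.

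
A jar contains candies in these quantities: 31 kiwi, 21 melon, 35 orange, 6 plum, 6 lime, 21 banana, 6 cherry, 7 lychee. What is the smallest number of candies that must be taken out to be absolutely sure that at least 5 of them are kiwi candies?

In the worst case for collecting kiwi candies, every non-kiwi candy comes out first.
There are 21 + 35 + 6 + 6 + 21 + 6 + 7 = 102 non-kiwi candies altogether.
After those, each further candy must be kiwi, so 102 + 5 = 107 draws guarantee 5 kiwi candies.

107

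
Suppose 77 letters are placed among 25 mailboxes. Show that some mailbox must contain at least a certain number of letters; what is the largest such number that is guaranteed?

4

By the pigeonhole principle, the 25 mailboxes are the holes and the 77 letters are the pigeons.
If every mailbox held at most 3 letters, the total would be at most 25 × 3 = 75, which is less than 77.
So some mailbox holds at least ⌈77/25⌉ = 4 letters.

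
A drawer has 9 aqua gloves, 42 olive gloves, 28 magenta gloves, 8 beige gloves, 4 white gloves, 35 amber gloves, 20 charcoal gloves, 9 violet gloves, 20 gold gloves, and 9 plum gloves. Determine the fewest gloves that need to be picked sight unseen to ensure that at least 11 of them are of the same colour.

90

An adversary could hand out at most 10 gloves per colour (5 colours run out sooner): 9 + 10 + 10 + 8 + 4 + 10 + 10 + 9 + 10 + 9 = 89 gloves and still no colour has 11.
By pigeonhole, one more glove lands in a colour already at 10, so 90 draws are enough and 89 are not.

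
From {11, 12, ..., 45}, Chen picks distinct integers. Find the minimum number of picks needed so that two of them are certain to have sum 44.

25

Two chosen integers sum to 44 exactly when both halves of some pair {x, 44−x} with 11 ≤ x ≤ 44−x ≤ 33 are chosen — 11 such pairs.
The remaining 13 elements (those with no distinct partner in range) can never complete a 44-sum, so the worst case takes all of them and one from each pair: 13 + 11 = 24.
By the pigeonhole principle, the 25th integer has to be the second member of some pair, so 24 + 1 = 25.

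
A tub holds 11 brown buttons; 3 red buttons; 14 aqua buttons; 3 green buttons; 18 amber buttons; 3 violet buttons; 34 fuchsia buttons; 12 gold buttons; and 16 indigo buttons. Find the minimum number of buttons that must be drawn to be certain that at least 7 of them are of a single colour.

Pigeonhole: put each drawn button into a box by colour. The largest draw with every box below 7 takes min(count, 6) from each colour; colours with fewer than 6 contribute all they have.
Σ min(cᵢ, 6) = 6 + 3 + 6 + 3 + 6 + 3 + 6 + 6 + 6 = 45.
Draw number 45 + 1 = 46 must push one box to 7.

46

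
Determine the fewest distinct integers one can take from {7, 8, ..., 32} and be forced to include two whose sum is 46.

18

Group the elements by complementary pair {x, 46−x}: {14,32}, {15,31}, {16,30}, …, giving 9 two-element pairs, the single value 23 (it cannot pair with itself since the integers are distinct), and 7 integers whose partner 46−x falls outside [7,32].
By the pigeonhole principle, treating each of those 17 groups as a pigeonhole, one can pick one integer per group — 17 integers — with no two summing to 46.
The 18th integer lands in an occupied pair, forcing a sum of 46.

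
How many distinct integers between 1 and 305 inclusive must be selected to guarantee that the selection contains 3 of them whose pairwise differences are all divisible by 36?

73

Integers whose pairwise differences are multiples of 36 are exactly those sharing a remainder mod 36. By pigeonhole, the 36 residue classes mod 36 are the pigeonholes.
With 72 integers one could put 2 in each residue class and have no class reach 3.
The 73rd integer pushes some class to 3, so 36·2 + 1 = 73.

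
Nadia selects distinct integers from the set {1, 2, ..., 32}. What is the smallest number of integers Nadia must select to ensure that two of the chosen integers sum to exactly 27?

Two chosen integers sum to 27 exactly when both halves of some pair {x, 27−x} with 1 ≤ x ≤ 27−x ≤ 26 are chosen — 13 such pairs.
The remaining 6 elements (those with no distinct partner in range) can never complete a 27-sum, so the worst case takes all of them and one from each pair: 6 + 13 = 19.
Pigeonhole: the 20th integer has to be the second member of some pair, so 19 + 1 = 20.

20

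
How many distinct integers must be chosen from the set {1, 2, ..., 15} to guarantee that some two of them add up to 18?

Group the elements by complementary pair {x, 18−x}: {3,15}, {4,14}, {5,13}, …, giving 6 two-element pairs, the single value 9 (it cannot pair with itself since the integers are distinct), and 2 integers whose partner 18−x falls outside [1,15].
Treating each of those 9 groups as a pigeonhole, one can pick one integer per group — 9 integers — with no two summing to 18.
The 10th integer lands in an occupied pair, forcing a sum of 18.

10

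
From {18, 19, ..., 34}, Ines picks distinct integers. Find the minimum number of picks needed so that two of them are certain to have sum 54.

11

Group the elements by complementary pair {x, 54−x}: {20,34}, {21,33}, {22,32}, …, giving 7 two-element pairs, the single value 27 (it cannot pair with itself since the integers are distinct), and 2 integers whose partner 54−x falls outside [18,34].
Treating each of those 10 groups as a pigeonhole, one can pick one integer per group — 10 integers — with no two summing to 54.
The 11th integer lands in an occupied pair, forcing a sum of 54.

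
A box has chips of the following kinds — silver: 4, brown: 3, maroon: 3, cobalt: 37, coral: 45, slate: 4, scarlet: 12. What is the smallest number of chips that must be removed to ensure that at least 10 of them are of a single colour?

The 7 colours are the holes; the chips drawn are the pigeons.
To avoid 10 of any one colour, the worst case takes at most 9 of each colour, or every chip of a colour that has fewer than 9.
That gives 4 + 3 + 3 + 9 + 9 + 4 + 9 = 41 chips with no colour reaching 10.
The next chip forces some colour to 10, so 41 + 1 = 42.

42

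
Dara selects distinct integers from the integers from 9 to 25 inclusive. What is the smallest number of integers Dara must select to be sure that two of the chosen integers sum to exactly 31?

A set avoiding the sum 31 can contain at most one of each pair {x, 31−x}, plus the 3 elements whose complement lies outside the range.
The integers 16, …, 25 (10 of them) are such a set: any two sum to at least 16+17 = 33 > 31.
By pigeonhole, any 11th integer completes one of the 7 pairs, so 11 choices force a sum of 31.

11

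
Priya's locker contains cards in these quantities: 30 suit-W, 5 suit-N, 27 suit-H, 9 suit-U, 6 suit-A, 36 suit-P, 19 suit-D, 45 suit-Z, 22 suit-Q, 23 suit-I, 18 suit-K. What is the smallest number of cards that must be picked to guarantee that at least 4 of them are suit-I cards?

221

In the worst case for collecting suit-I cards, every non-suit-I card comes out first.
There are 30 + 5 + 27 + 9 + 6 + 36 + 19 + 45 + 22 + 18 = 217 non-suit-I cards altogether.
After those, each further card must be suit-I, so 217 + 4 = 221 draws guarantee 4 suit-I cards.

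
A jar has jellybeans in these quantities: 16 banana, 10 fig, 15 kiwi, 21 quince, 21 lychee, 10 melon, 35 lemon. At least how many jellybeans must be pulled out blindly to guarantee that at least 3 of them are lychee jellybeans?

In the worst case for collecting lychee jellybeans, every non-lychee jellybean comes out first.
There are 16 + 10 + 15 + 21 + 10 + 35 = 107 non-lychee jellybeans altogether.
After those, each further jellybean must be lychee, so 107 + 3 = 110 draws guarantee 3 lychee jellybeans.

110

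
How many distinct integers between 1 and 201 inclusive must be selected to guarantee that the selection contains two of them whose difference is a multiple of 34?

35

Integers whose pairwise differences are multiples of 34 are exactly those sharing a remainder mod 34. The 34 residue classes mod 34 are the pigeonholes.
With 34 integers one could put 1 in each residue class and have no class reach 2.
The 35th integer pushes some class to 2, so 34·1 + 1 = 35.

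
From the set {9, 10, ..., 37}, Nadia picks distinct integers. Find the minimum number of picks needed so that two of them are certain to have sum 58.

22

Two chosen integers sum to 58 exactly when both halves of some pair {x, 58−x} with 21 ≤ x ≤ 58−x ≤ 37 are chosen — 8 such pairs.
The remaining 13 elements (those with no distinct partner in range) can never complete a 58-sum, so the worst case takes all of them and one from each pair: 13 + 8 = 21.
The 22nd integer has to be the second member of some pair, so 21 + 1 = 22.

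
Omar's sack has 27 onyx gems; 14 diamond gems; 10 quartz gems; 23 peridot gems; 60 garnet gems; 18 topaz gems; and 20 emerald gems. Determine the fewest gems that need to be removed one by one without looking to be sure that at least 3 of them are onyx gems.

In the worst case for collecting onyx gems, every non-onyx gem comes out first.
There are 14 + 10 + 23 + 60 + 18 + 20 = 145 non-onyx gems altogether.
After those, each further gem must be onyx, so 145 + 3 = 148 draws guarantee 3 onyx gems.

148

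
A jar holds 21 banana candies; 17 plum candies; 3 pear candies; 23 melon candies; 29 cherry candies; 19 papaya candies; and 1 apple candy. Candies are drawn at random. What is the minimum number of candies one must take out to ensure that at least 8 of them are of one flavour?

40

Put each drawn candy into a box by flavour. The largest draw with every box below 8 takes min(count, 7) from each flavour; flavours with fewer than 7 contribute all they have.
Σ min(cᵢ, 7) = 7 + 7 + 3 + 7 + 7 + 7 + 1 = 39.
Draw number 39 + 1 = 40 must push one box to 8.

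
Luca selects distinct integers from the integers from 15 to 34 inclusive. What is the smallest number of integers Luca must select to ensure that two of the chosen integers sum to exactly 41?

A set avoiding the sum 41 can contain at most one of each pair {x, 41−x}, plus the 8 elements whose complement lies outside the range.
The integers 21, …, 34 (14 of them) are such a set: any two sum to at least 21+22 = 43 > 41.
Any 15th integer completes one of the 6 pairs, so 15 choices force a sum of 41.

15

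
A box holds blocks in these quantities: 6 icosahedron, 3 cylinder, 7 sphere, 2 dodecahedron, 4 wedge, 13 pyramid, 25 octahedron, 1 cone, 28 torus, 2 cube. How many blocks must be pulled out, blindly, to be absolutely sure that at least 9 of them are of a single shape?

By the pigeonhole principle, the 10 shapes are the holes; the blocks drawn are the pigeons.
To avoid 9 of any one shape, the worst case takes at most 8 of each shape, or every block of a shape that has fewer than 8.
That gives 6 + 3 + 7 + 2 + 4 + 8 + 8 + 1 + 8 + 2 = 49 blocks with no shape reaching 9.
The next block forces some shape to 9, so 49 + 1 = 50.

50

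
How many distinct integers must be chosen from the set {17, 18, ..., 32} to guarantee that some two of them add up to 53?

11

Two chosen integers sum to 53 exactly when both halves of some pair {x, 53−x} with 21 ≤ x ≤ 53−x ≤ 32 are chosen — 6 such pairs.
The remaining 4 elements (those with no distinct partner in range) can never complete a 53-sum, so the worst case takes all of them and one from each pair: 4 + 6 = 10.
The 11th integer has to be the second member of some pair, so 10 + 1 = 11.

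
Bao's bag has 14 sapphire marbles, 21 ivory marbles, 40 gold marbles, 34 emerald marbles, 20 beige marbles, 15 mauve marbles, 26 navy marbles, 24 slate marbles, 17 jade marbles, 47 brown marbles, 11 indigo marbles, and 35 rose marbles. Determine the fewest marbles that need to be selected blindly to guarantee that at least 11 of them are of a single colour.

121

By pigeonhole, put each drawn marble into a box by colour. The largest draw with every box below 11 takes min(count, 10) from each colour.
Σ min(cᵢ, 10) = 10 + 10 + 10 + 10 + 10 + 10 + 10 + 10 + 10 + 10 + 10 + 10 = 120.
Draw number 120 + 1 = 121 must push one box to 11.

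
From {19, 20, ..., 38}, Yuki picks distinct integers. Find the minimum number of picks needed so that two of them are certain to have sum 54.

13

Two chosen integers sum to 54 exactly when both halves of some pair {x, 54−x} with 19 ≤ x ≤ 54−x ≤ 35 are chosen — 8 such pairs.
The remaining 4 elements (those with no distinct partner in range) can never complete a 54-sum, so the worst case takes all of them and one from each pair: 4 + 8 = 12.
By pigeonhole, the 13th integer has to be the second member of some pair, so 12 + 1 = 13.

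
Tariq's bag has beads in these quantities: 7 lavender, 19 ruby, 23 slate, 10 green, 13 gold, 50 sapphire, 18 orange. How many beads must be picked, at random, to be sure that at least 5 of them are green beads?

In the worst case for collecting green beads, every non-green bead comes out first.
There are 7 + 19 + 23 + 13 + 50 + 18 = 130 non-green beads altogether.
After those, each further bead must be green, so 130 + 5 = 135 draws guarantee 5 green beads.

135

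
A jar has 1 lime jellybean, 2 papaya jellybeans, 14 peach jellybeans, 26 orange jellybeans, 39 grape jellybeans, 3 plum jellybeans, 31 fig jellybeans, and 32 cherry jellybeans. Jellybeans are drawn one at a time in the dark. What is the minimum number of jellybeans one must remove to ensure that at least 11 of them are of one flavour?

57

An adversary could hand out at most 10 jellybeans per flavour (lime, papaya, plum run out sooner): 1 + 2 + 10 + 10 + 10 + 3 + 10 + 10 = 56 jellybeans and still no flavour has 11.
One more jellybean lands in a flavour already at 10, so 57 draws are enough and 56 are not.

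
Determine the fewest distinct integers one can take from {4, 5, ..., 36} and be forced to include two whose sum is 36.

20

Group the elements by complementary pair {x, 36−x}: {4,32}, {5,31}, {6,30}, …, giving 14 two-element pairs, the single value 18 (it cannot pair with itself since the integers are distinct), and 4 integers whose partner 36−x falls outside [4,36].
Pigeonhole: treating each of those 19 groups as a pigeonhole, one can pick one integer per group — 19 integers — with no two summing to 36.
The 20th integer lands in an occupied pair, forcing a sum of 36.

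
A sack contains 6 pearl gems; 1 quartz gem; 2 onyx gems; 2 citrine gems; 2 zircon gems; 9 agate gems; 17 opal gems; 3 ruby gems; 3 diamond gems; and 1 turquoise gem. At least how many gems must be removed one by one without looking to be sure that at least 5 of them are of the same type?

27

The 10 types are the holes; the gems drawn are the pigeons.
To avoid 5 of any one type, the worst case takes at most 4 of each type, or every gem of a type that has fewer than 4.
That gives 4 + 1 + 2 + 2 + 2 + 4 + 4 + 3 + 3 + 1 = 26 gems with no type reaching 5.
The next gem forces some type to 5, so 26 + 1 = 27.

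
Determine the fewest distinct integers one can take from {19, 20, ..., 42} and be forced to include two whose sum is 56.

Two chosen integers sum to 56 exactly when both halves of some pair {x, 56−x} with 19 ≤ x ≤ 56−x ≤ 37 are chosen — 9 such pairs.
The remaining 6 elements (those with no distinct partner in range) can never complete a 56-sum, so the worst case takes all of them and one from each pair: 6 + 9 = 15.
The 16th integer has to be the second member of some pair, so 15 + 1 = 16.

16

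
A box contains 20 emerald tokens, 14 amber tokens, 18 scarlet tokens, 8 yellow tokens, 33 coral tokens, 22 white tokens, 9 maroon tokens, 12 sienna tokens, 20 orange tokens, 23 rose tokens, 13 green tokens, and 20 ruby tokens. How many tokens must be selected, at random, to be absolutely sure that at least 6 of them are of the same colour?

61

An adversary could hand out at most 5 tokens per colour: 5 + 5 + 5 + 5 + 5 + 5 + 5 + 5 + 5 + 5 + 5 + 5 = 60 tokens and still no colour has 6.
By pigeonhole, one more token lands in a colour already at 5, so 61 draws are enough and 60 are not.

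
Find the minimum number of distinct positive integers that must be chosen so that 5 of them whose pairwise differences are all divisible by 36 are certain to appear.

145

Integers whose pairwise differences are multiples of 36 are exactly those sharing a remainder mod 36. By the pigeonhole principle, the 36 residue classes mod 36 are the pigeonholes.
With 144 integers one could put 4 in each residue class and have no class reach 5.
The 145th integer pushes some class to 5, so 36·4 + 1 = 145.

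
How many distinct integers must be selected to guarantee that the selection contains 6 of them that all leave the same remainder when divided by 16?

81

The 16 residue classes mod 16 are the pigeonholes.
With 80 integers one could put 5 in each residue class and have no class reach 6.
The 81st integer pushes some class to 6, so 16·5 + 1 = 81.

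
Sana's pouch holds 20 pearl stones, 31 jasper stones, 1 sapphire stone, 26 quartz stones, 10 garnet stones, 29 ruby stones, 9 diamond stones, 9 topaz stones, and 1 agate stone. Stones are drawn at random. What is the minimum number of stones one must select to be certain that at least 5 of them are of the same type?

An adversary could hand out at most 4 stones per type (sapphire, agate run out sooner): 4 + 4 + 1 + 4 + 4 + 4 + 4 + 4 + 1 = 30 stones and still no type has 5.
One more stone lands in a type already at 4, so 31 draws are enough and 30 are not.

31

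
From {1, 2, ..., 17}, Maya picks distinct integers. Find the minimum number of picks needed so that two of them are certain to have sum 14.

A set avoiding the sum 14 can contain at most one of each pair {x, 14−x}, plus the 5 elements whose complement lies outside the range or equal to its own complement.
The integers 7, …, 17 (11 of them) are such a set: any two sum to at least 7+8 = 15 > 14.
Any 12th integer completes one of the 6 pairs, so 12 choices force a sum of 14.

12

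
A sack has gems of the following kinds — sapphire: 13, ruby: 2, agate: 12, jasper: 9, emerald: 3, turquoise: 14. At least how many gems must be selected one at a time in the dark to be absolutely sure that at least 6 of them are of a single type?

By pigeonhole, the 6 types are the holes; the gems drawn are the pigeons.
To avoid 6 of any one type, the worst case takes at most 5 of each type, or every gem of a type that has fewer than 5.
That gives 5 + 2 + 5 + 5 + 3 + 5 = 25 gems with no type reaching 6.
The next gem forces some type to 6, so 25 + 1 = 26.

26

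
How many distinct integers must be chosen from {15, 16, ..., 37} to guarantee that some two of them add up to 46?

16

A set avoiding the sum 46 can contain at most one of each pair {x, 46−x}, plus the 7 elements whose complement lies outside the range or equal to its own complement.
The integers 23, …, 37 (15 of them) are such a set: any two sum to at least 23+24 = 47 > 46.
By the pigeonhole principle, any 16th integer completes one of the 8 pairs, so 16 choices force a sum of 46.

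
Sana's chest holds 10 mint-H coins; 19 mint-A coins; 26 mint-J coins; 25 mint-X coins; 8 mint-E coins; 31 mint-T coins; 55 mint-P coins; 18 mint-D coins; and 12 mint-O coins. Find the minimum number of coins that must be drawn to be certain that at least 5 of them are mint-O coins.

In the worst case for collecting mint-O coins, every non-mint-O coin comes out first.
There are 10 + 19 + 26 + 25 + 8 + 31 + 55 + 18 = 192 non-mint-O coins altogether.
After those, each further coin must be mint-O, so 192 + 5 = 197 draws guarantee 5 mint-O coins.

197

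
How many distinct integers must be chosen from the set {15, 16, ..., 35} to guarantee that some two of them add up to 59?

16

Group the elements by complementary pair {x, 59−x}: {24,35}, {25,34}, {26,33}, …, giving 6 two-element pairs and 9 integers whose partner 59−x falls outside [15,35].
Pigeonhole: treating each of those 15 groups as a pigeonhole, one can pick one integer per group — 15 integers — with no two summing to 59.
The 16th integer lands in an occupied pair, forcing a sum of 59.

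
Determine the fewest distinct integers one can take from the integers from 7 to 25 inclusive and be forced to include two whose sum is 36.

Two chosen integers sum to 36 exactly when both halves of some pair {x, 36−x} with 11 ≤ x ≤ 36−x ≤ 25 are chosen — 7 such pairs.
The remaining 5 elements (those with no distinct partner in range) can never complete a 36-sum, so the worst case takes all of them and one from each pair: 5 + 7 = 12.
The 13th integer has to be the second member of some pair, so 12 + 1 = 13.

13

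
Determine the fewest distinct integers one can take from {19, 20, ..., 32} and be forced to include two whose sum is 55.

10

A set avoiding the sum 55 can contain at most one of each pair {x, 55−x}, plus the 4 elements whose complement lies outside the range.
The integers 19, …, 27 (9 of them) are such a set: any two sum to at least 19+20 = 39 and at most 26+27 = 53 < 55.
Any 10th integer completes one of the 5 pairs, so 10 choices force a sum of 55.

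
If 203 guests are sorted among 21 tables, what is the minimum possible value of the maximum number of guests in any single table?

10

Pigeonhole: the 21 tables are the holes and the 203 guests are the pigeons.
If every table held at most 9 guests, the total would be at most 21 × 9 = 189, which is less than 203.
So some table holds at least ⌈203/21⌉ = 10 guests.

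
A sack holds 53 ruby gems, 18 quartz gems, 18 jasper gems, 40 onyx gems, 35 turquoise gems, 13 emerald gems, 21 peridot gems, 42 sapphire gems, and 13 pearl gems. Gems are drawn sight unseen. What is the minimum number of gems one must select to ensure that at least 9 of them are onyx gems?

In the worst case for collecting onyx gems, every non-onyx gem comes out first.
There are 53 + 18 + 18 + 35 + 13 + 21 + 42 + 13 = 213 non-onyx gems altogether.
After those, each further gem must be onyx, so 213 + 9 = 222 draws guarantee 9 onyx gems.

222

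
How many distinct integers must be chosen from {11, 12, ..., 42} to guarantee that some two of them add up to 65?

A set avoiding the sum 65 can contain at most one of each pair {x, 65−x}, plus the 12 elements whose complement lies outside the range.
The integers 11, …, 32 (22 of them) are such a set: any two sum to at least 11+12 = 23 and at most 31+32 = 63 < 65.
Any 23rd integer completes one of the 10 pairs, so 23 choices force a sum of 65.

23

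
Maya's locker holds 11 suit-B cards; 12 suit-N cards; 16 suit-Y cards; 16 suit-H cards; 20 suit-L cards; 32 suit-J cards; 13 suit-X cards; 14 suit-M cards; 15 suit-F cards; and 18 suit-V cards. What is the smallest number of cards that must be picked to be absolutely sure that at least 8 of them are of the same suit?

71

An adversary could hand out at most 7 cards per suit: 7 + 7 + 7 + 7 + 7 + 7 + 7 + 7 + 7 + 7 = 70 cards and still no suit has 8.
By pigeonhole, one more card lands in a suit already at 7, so 71 draws are enough and 70 are not.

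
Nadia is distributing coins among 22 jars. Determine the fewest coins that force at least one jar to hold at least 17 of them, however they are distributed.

With 352 coins one could put exactly 16 in each of the 22 jars, and no jar would reach 17.
One more coin must land in a jar that already has 16, giving it 17.
So 22 × 16 + 1 = 353 coins are required.

353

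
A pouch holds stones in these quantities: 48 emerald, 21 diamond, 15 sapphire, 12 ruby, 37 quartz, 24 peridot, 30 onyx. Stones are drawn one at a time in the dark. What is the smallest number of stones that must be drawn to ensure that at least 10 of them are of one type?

64

The 7 types are the holes; the stones drawn are the pigeons.
To avoid 10 of any one type, the worst case takes at most 9 of each type.
That gives 9 + 9 + 9 + 9 + 9 + 9 + 9 = 63 stones with no type reaching 10.
The next stone forces some type to 10, so 63 + 1 = 64.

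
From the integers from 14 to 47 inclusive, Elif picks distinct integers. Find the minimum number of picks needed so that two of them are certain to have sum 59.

19

Two chosen integers sum to 59 exactly when both halves of some pair {x, 59−x} with 14 ≤ x ≤ 59−x ≤ 45 are chosen — 16 such pairs.
The remaining 2 elements (those with no distinct partner in range) can never complete a 59-sum, so the worst case takes all of them and one from each pair: 2 + 16 = 18.
The 19th integer has to be the second member of some pair, so 18 + 1 = 19.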